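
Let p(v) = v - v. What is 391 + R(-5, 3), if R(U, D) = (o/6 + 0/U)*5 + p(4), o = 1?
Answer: 2351/6 ≈ 391.83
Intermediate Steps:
p(v) = 0
R(U, D) = ⅚ (R(U, D) = (1/6 + 0/U)*5 + 0 = (1*(⅙) + 0)*5 + 0 = (⅙ + 0)*5 + 0 = (⅙)*5 + 0 = ⅚ + 0 = ⅚)
391 + R(-5, 3) = 391 + ⅚ = 2351/6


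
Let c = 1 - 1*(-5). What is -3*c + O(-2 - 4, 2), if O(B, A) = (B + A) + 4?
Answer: -18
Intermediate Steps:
O(B, A) = 4 + A + B (O(B, A) = (A + B) + 4 = 4 + A + B)
c = 6 (c = 1 + 5 = 6)
-3*c + O(-2 - 4, 2) = -3*6 + (4 + 2 + (-2 - 4)) = -18 + (4 + 2 - 6) = -18 + 0 = -18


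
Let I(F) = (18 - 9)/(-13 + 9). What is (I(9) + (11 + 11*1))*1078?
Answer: 42581/2 ≈ 21291.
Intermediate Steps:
I(F) = -9/4 (I(F) = 9/(-4) = 9*(-¼) = -9/4)
(I(9) + (11 + 11*1))*1078 = (-9/4 + (11 + 11*1))*1078 = (-9/4 + (11 + 11))*1078 = (-9/4 + 22)*1078 = (79/4)*1078 = 42581/2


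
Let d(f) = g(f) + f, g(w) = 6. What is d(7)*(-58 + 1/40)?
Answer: -30147/40 ≈ -753.67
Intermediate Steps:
d(f) = 6 + f
d(7)*(-58 + 1/40) = (6 + 7)*(-58 + 1/40) = 13*(-58 + 1/40) = 13*(-2319/40) = -30147/40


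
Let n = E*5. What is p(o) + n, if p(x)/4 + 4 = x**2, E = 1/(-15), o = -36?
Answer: 15503/3 ≈ 5167.7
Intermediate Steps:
E = -1/15 ≈ -0.066667
n = -1/3 (n = -1/15*5 = -1/3 ≈ -0.33333)
p(x) = -16 + 4*x**2
p(o) + n = (-16 + 4*(-36)**2) - 1/3 = (-16 + 4*1296) - 1/3 = (-16 + 5184) - 1/3 = 5168 - 1/3 = 15503/3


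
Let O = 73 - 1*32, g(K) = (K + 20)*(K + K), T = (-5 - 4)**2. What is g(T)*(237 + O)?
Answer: 4548636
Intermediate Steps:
T = 81 (T = (-9)**2 = 81)
g(K) = 2*K*(20 + K) (g(K) = (20 + K)*(2*K) = 2*K*(20 + K))
O = 41 (O = 73 - 32 = 41)
g(T)*(237 + O) = (2*81*(20 + 81))*(237 + 41) = (2*81*101)*278 = 16362*278 = 4548636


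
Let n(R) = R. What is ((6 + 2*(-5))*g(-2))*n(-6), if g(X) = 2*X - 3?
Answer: -168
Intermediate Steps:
g(X) = -3 + 2*X
((6 + 2*(-5))*g(-2))*n(-6) = ((6 + 2*(-5))*(-3 + 2*(-2)))*(-6) = ((6 - 10)*(-3 - 4))*(-6) = -4*(-7)*(-6) = 28*(-6) = -168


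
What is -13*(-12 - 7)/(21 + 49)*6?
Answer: 741/35 ≈ 21.171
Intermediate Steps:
-13*(-12 - 7)/(21 + 49)*6 = -(-247)/70*6 = -13*(-19/70)*6 = (247/70)*6 = 741/35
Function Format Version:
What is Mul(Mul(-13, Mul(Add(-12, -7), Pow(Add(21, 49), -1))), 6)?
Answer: Rational(741, 35) ≈ 21.171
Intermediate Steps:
Mul(Mul(-13, Mul(Add(-12, -7), Pow(Add(21, 49), -1))), 6) = Mul(Mul(-13, Mul(-19, Pow(70, -1))), 6) = Mul(Mul(-13, Mul(-19, Rational(1, 70))), 6) = Mul(Mul(-13, Rational(-19, 70)), 6) = Mul(Rational(247, 70), 6) = Rational(741, 35)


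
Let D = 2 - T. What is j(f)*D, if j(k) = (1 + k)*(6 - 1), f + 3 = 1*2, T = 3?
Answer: 0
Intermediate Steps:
f = -1 (f = -3 + 1*2 = -3 + 2 = -1)
D = -1 (D = 2 - 1*3 = 2 - 3 = -1)
j(k) = 5 + 5*k (j(k) = (1 + k)*5 = 5 + 5*k)
j(f)*D = (5 + 5*(-1))*(-1) = (5 - 5)*(-1) = 0*(-1) = 0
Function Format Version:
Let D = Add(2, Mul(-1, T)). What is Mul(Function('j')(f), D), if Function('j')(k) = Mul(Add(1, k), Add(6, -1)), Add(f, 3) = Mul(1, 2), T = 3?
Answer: 0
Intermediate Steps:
f = -1 (f = Add(-3, Mul(1, 2)) = Add(-3, 2) = -1)
D = -1 (D = Add(2, Mul(-1, 3)) = Add(2, -3) = -1)
Function('j')(k) = Add(5, Mul(5, k)) (Function('j')(k) = Mul(Add(1, k), 5) = Add(5, Mul(5, k)))
Mul(Function('j')(f), D) = Mul(Add(5, Mul(5, -1)), -1) = Mul(Add(5, -5), -1) = Mul(0, -1) = 0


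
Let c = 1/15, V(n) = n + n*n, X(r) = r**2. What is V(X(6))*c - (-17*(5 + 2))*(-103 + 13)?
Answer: -53106/5 ≈ -10621.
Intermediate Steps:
V(n) = n + n**2
c = 1/15 ≈ 0.066667
V(X(6))*c - (-17*(5 + 2))*(-103 + 13) = (6**2*(1 + 6**2))*(1/15) - (-17*(5 + 2))*(-103 + 13) = (36*(1 + 36))*(1/15) - (-17*7)*(-90) = (36*37)*(1/15) - (-119)*(-90) = 1332*(1/15) - 1*10710 = 444/5 - 10710 = -53106/5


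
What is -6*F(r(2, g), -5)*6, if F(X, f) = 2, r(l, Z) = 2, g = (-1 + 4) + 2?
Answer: -72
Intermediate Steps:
g = 5 (g = 3 + 2 = 5)
-6*F(r(2, g), -5)*6 = -6*2*6 = -12*6 = -72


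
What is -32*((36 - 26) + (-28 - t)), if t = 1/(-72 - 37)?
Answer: 62752/109 ≈ 575.71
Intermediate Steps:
t = -1/109 (t = 1/(-109) = -1/109 ≈ -0.0091743)
-32*((36 - 26) + (-28 - t)) = -32*((36 - 26) + (-28 - 1*(-1/109))) = -32*(10 + (-28 + 1/109)) = -32*(10 - 3051/109) = -32*(-1961/109) = 62752/109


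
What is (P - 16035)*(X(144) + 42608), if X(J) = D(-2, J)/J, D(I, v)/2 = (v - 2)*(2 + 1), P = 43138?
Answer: 13859579801/12 ≈ 1.1550e+9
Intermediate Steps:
D(I, v) = -12 + 6*v (D(I, v) = 2*((v - 2)*(2 + 1)) = 2*((-2 + v)*3) = 2*(-6 + 3*v) = -12 + 6*v)
X(J) = (-12 + 6*J)/J
(P - 16035)*(X(144) + 42608) = (43138 - 16035)*((6 - 12/144) + 42608) = 27103*((6 - 12*1/144) + 42608) = 27103*((6 - 1/12) + 42608) = 27103*(71/12 + 42608) = 27103*(511367/12) = 13859579801/12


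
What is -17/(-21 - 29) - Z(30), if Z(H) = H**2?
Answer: -44983/50 ≈ -899.66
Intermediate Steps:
-17/(-21 - 29) - Z(30) = -17/(-21 - 29) - 1*30**2 = -17/(-50) - 1*900 = -17*(-1/50) - 900 = 17/50 - 900 = -44983/50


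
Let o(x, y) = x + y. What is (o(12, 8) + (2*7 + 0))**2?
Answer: 1156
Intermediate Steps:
(o(12, 8) + (2*7 + 0))**2 = ((12 + 8) + (2*7 + 0))**2 = (20 + (14 + 0))**2 = (20 + 14)**2 = 34**2 = 1156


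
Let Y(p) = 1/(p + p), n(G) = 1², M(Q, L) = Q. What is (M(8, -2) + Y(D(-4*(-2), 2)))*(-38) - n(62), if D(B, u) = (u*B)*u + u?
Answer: -10389/34 ≈ -305.56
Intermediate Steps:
D(B, u) = u + B*u² (D(B, u) = (B*u)*u + u = B*u² + u = u + B*u²)
n(G) = 1
Y(p) = 1/(2*p)
(M(8, -2) + Y(D(-4*(-2), 2)))*(-38) - n(62) = (8 + 1/(2*((2*(1 - 4*(-2)*2)))))*(-38) - 1*1 = (8 + 1/(2*((2*(1 + 8*2)))))*(-38) - 1 = (8 + 1/(2*((2*(1 + 16)))))*(-38) - 1 = (8 + 1/(2*((2*17))))*(-38) - 1 = (8 + (½)/34)*(-38) - 1 = (8 + (½)*(1/34))*(-38) - 1 = (8 + 1/68)*(-38) - 1 = (545/68)*(-38) - 1 = -10355/34 - 1 = -10389/34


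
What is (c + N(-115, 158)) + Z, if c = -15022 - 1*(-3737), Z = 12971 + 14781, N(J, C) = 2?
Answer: 16469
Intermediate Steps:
Z = 27752
c = -11285 (c = -15022 + 3737 = -11285)
(c + N(-115, 158)) + Z = (-11285 + 2) + 27752 = -11283 + 27752 = 16469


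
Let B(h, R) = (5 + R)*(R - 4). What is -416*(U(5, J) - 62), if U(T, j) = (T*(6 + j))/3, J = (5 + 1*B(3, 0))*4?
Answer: 63232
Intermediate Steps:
B(h, R) = (-4 + R)*(5 + R) (B(h, R) = (5 + R)*(-4 + R) = (-4 + R)*(5 + R))
J = -60 (J = (5 + 1*(-20 + 0 + 0²))*4 = (5 + 1*(-20 + 0 + 0))*4 = (5 + 1*(-20))*4 = (5 - 20)*4 = -15*4 = -60)
U(T, j) = T*(6 + j)/3 (U(T, j) = (T*(6 + j))*(⅓) = T*(6 + j)/3)
-416*(U(5, J) - 62) = -416*((⅓)*5*(6 - 60) - 62) = -416*((⅓)*5*(-54) - 62) = -416*(-90 - 62) = -416*(-152) = 63232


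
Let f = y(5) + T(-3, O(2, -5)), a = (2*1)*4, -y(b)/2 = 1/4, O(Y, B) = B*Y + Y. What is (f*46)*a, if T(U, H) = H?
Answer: -3128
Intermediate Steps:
O(Y, B) = Y + B*Y
y(b) = -½ (y(b) = -2/4 = -2*¼ = -½)
a = 8 (a = 2*4 = 8)
f = -17/2 (f = -½ + 2*(1 - 5) = -½ + 2*(-4) = -½ - 8 = -17/2 ≈ -8.5000)
(f*46)*a = -17/2*46*8 = -391*8 = -3128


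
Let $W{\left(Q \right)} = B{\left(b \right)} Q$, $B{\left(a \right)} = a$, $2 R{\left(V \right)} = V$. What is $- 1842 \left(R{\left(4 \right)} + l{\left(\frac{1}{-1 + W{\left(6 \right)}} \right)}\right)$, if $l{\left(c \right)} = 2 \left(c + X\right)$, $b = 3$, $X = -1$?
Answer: $- \frac{3684}{17} \approx -216.71$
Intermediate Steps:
$R{\left(V \right)} = \frac{V}{2}$
$W{\left(Q \right)} = 3 Q$
$l{\left(c \right)} = -2 + 2 c$ ($l{\left(c \right)} = 2 \left(c - 1\right) = 2 \left(-1 + c\right) = -2 + 2 c$)
$- 1842 \left(R{\left(4 \right)} + l{\left(\frac{1}{-1 + W{\left(6 \right)}} \right)}\right) = - 1842 \left(\frac{1}{2} \cdot 4 - \left(2 - \frac{2}{-1 + 3 \cdot 6}\right)\right) = - 1842 \left(2 - \left(2 - \frac{2}{-1 + 18}\right)\right) = - 1842 \left(2 - \left(2 - \frac{2}{17}\right)\right) = - 1842 \left(2 + \left(-2 + 2 \cdot \frac{1}{17}\right)\right) = - 1842 \left(2 + \left(-2 + \frac{2}{17}\right)\right) = - 1842 \left(2 - \frac{32}{17}\right) = \left(-1842\right) \frac{2}{17} = - \frac{3684}{17}$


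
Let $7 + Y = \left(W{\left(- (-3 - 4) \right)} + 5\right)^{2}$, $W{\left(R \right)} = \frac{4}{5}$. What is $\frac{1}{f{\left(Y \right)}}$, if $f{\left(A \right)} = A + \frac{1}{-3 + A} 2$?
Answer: $\frac{14775}{394856} \approx 0.037419$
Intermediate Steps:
$W{\left(R \right)} = \frac{4}{5}$ ($W{\left(R \right)} = 4 \cdot \frac{1}{5} = \frac{4}{5}$)
$Y = \frac{666}{25}$ ($Y = -7 + \left(\frac{4}{5} + 5\right)^{2} = -7 + \left(\frac{29}{5}\right)^{2} = -7 + \frac{841}{25} = \frac{666}{25} \approx 26.64$)
$f{\left(A \right)} = A + \frac{2}{-3 + A}$
$\frac{1}{f{\left(Y \right)}} = \frac{1}{\frac{1}{-3 + \frac{666}{25}} \left(2 + \left(\frac{666}{25}\right)^{2} - \frac{1998}{25}\right)} = \frac{1}{\frac{1}{\frac{591}{25}} \left(2 + \frac{443556}{625} - \frac{1998}{25}\right)} = \frac{1}{\frac{25}{591} \cdot \frac{394856}{625}} = \frac{1}{\frac{394856}{14775}} = \frac{14775}{394856}$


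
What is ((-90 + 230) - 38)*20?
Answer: 2040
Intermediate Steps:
((-90 + 230) - 38)*20 = (140 - 38)*20 = 102*20 = 2040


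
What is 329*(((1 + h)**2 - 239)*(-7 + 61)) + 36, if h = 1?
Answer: -4174974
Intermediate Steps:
329*(((1 + h)**2 - 239)*(-7 + 61)) + 36 = 329*(((1 + 1)**2 - 239)*(-7 + 61)) + 36 = 329*((2**2 - 239)*54) + 36 = 329*((4 - 239)*54) + 36 = 329*(-235*54) + 36 = 329*(-12690) + 36 = -4175010 + 36 = -4174974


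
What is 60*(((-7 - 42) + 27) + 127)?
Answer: 6300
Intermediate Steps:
60*(((-7 - 42) + 27) + 127) = 60*((-49 + 27) + 127) = 60*(-22 + 127) = 60*105 = 6300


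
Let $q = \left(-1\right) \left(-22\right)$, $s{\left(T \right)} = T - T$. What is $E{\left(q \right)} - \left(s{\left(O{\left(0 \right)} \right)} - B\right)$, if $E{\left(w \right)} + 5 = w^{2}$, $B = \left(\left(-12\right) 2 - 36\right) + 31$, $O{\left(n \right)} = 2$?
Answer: $450$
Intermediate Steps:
$s{\left(T \right)} = 0$
$q = 22$
$B = -29$ ($B = \left(-24 - 36\right) + 31 = -60 + 31 = -29$)
$E{\left(w \right)} = -5 + w^{2}$
$E{\left(q \right)} - \left(s{\left(O{\left(0 \right)} \right)} - B\right) = \left(-5 + 22^{2}\right) - \left(0 - -29\right) = \left(-5 + 484\right) - \left(0 + 29\right) = 479 - 29 = 450$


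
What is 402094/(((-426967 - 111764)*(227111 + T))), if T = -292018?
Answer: 402094/34967413017 ≈ 1.1499e-5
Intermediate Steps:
402094/(((-426967 - 111764)*(227111 + T))) = 402094/(((-426967 - 111764)*(227111 - 292018))) = 402094/((-538731*(-64907))) = 402094/34967413017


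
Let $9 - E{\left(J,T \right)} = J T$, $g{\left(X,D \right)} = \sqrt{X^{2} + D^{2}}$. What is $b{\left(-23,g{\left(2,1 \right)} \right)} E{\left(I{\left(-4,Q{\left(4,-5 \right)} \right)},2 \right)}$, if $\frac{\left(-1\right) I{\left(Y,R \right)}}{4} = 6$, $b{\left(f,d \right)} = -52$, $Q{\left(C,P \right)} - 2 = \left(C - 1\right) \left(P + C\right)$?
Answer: $-2964$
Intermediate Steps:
$g{\left(X,D \right)} = \sqrt{D^{2} + X^{2}}$
$Q{\left(C,P \right)} = 2 + \left(-1 + C\right) \left(C + P\right)$ ($Q{\left(C,P \right)} = 2 + \left(C - 1\right) \left(P + C\right) = 2 + \left(-1 + C\right) \left(C + P\right)$)
$I{\left(Y,R \right)} = -24$ ($I{\left(Y,R \right)} = \left(-4\right) 6 = -24$)
$E{\left(J,T \right)} = 9 - J T$
$b{\left(-23,g{\left(2,1 \right)} \right)} E{\left(I{\left(-4,Q{\left(4,-5 \right)} \right)},2 \right)} = - 52 \left(9 - \left(-24\right) 2\right) = - 52 \left(9 + 48\right) = \left(-52\right) 57 = -2964$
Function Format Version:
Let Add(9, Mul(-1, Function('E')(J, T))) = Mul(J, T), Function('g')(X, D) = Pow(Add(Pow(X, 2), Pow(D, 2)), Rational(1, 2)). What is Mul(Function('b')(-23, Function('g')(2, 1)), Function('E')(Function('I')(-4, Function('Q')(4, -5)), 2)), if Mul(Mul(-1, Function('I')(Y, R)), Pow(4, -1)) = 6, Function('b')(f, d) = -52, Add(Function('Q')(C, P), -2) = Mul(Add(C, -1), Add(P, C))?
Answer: -2964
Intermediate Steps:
Function('g')(X, D) = Pow(Add(Pow(D, 2), Pow(X, 2)), Rational(1, 2))
Function('Q')(C, P) = Add(2, Mul(Add(-1, C), Add(C, P))) (Function('Q')(C, P) = Add(2, Mul(Add(C, -1), Add(P, C))) = Add(2, Mul(Add(-1, C), Add(C, P))))
Function('I')(Y, R) = -24 (Function('I')(Y, R) = Mul(-4, 6) = -24)
Function('E')(J, T) = Add(9, Mul(-1, J, T)) (Function('E')(J, T) = Add(9, Mul(-1, Mul(J, T))) = Add(9, Mul(-1, J, T)))
Mul(Function('b')(-23, Function('g')(2, 1)), Function('E')(Function('I')(-4, Function('Q')(4, -5)), 2)) = Mul(-52, Add(9, Mul(-1, -24, 2))) = Mul(-52, Add(9, 48)) = Mul(-52, 57) = -2964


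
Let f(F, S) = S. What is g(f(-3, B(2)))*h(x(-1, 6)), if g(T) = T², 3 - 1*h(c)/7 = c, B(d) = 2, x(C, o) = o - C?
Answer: -112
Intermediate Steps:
h(c) = 21 - 7*c
g(f(-3, B(2)))*h(x(-1, 6)) = 2²*(21 - 7*(6 - 1*(-1))) = 4*(21 - 7*(6 + 1)) = 4*(21 - 7*7) = 4*(21 - 49) = 4*(-28) = -112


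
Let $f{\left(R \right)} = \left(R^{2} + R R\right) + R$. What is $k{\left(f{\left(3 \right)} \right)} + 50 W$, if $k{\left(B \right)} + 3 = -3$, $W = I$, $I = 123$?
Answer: $6144$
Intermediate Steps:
$f{\left(R \right)} = R + 2 R^{2}$ ($f{\left(R \right)} = \left(R^{2} + R^{2}\right) + R = 2 R^{2} + R = R + 2 R^{2}$)
$W = 123$
$k{\left(B \right)} = -6$ ($k{\left(B \right)} = -3 - 3 = -6$)
$k{\left(f{\left(3 \right)} \right)} + 50 W = -6 + 50 \cdot 123 = -6 + 6150 = 6144$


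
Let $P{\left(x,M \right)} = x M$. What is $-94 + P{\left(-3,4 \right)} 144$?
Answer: $-1822$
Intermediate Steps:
$P{\left(x,M \right)} = M x$
$-94 + P{\left(-3,4 \right)} 144 = -94 + 4 \left(-3\right) 144 = -94 - 1728 = -1822$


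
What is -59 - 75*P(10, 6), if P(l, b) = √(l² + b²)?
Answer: -59 - 150*√34 ≈ -933.64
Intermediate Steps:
P(l, b) = √(b² + l²)
-59 - 75*P(10, 6) = -59 - 75*√(6² + 10²) = -59 - 75*√(36 + 100) = -59 - 150*√34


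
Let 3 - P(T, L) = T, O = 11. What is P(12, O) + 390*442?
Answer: 172371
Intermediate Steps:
P(T, L) = 3 - T
P(12, O) + 390*442 = (3 - 1*12) + 390*442 = (3 - 12) + 172380 = -9 + 172380 = 172371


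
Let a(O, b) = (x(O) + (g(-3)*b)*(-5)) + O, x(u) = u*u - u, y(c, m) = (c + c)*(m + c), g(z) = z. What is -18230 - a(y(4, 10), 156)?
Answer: -33114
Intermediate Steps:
y(c, m) = 2*c*(c + m) (y(c, m) = (2*c)*(c + m) = 2*c*(c + m))
x(u) = u² - u
a(O, b) = O + 15*b + O*(-1 + O) (a(O, b) = (O*(-1 + O) - 3*b*(-5)) + O = (O*(-1 + O) + 15*b) + O = (15*b + O*(-1 + O)) + O = O + 15*b + O*(-1 + O))
-18230 - a(y(4, 10), 156) = -18230 - ((2*4*(4 + 10))² + 15*156) = -18230 - ((2*4*14)² + 2340) = -18230 - (112² + 2340) = -18230 - (12544 + 2340) = -18230 - 1*14884 = -18230 - 14884 = -33114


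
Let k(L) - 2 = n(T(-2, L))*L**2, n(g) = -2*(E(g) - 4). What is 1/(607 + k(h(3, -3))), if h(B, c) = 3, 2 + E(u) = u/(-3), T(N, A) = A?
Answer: 1/735 ≈ 0.0013605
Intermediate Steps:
E(u) = -2 - u/3 (E(u) = -2 + u/(-3) = -2 + u*(-1/3) = -2 - u/3)
n(g) = 12 + 2*g/3 (n(g) = -2*((-2 - g/3) - 4) = -2*(-6 - g/3) = 12 + 2*g/3)
k(L) = 2 + L**2*(12 + 2*L/3) (k(L) = 2 + (12 + 2*L/3)*L**2 = 2 + L**2*(12 + 2*L/3))
1/(607 + k(h(3, -3))) = 1/(607 + (2 + (2/3)*3**2*(18 + 3))) = 1/(607 + (2 + (2/3)*9*21)) = 1/(607 + (2 + 126)) = 1/(607 + 128) = 1/735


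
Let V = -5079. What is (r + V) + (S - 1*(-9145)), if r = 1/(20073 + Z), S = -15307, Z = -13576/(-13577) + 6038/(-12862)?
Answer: -19702032688314317/1752693957444 ≈ -11241.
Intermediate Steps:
Z = 46318293/87313687 (Z = -13576*(-1/13577) + 6038*(-1/12862) = 13576/13577 - 3019/6431 = 46318293/87313687 ≈ 0.53048)
r = 87313687/1752693957444 (r = 1/(20073 + 46318293/87313687) = 1/(1752693957444/87313687) = 87313687/1752693957444 ≈ 4.9817e-5)
(r + V) + (S - 1*(-9145)) = (87313687/1752693957444 - 5079) + (-15307 - 1*(-9145)) = -8901932522544389/1752693957444 + (-15307 + 9145) = -8901932522544389/1752693957444 - 6162 = -19702032688314317/1752693957444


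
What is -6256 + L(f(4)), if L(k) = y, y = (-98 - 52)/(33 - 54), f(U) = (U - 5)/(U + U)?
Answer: -43742/7 ≈ -6248.9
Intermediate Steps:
f(U) = (-5 + U)/(2*U) (f(U) = (-5 + U)/((2*U)) = (-5 + U)*(1/(2*U)) = (-5 + U)/(2*U))
y = 50/7 (y = -150/(-21) = -150*(-1/21) = 50/7 ≈ 7.1429)
L(k) = 50/7
-6256 + L(f(4)) = -6256 + 50/7 = -43742/7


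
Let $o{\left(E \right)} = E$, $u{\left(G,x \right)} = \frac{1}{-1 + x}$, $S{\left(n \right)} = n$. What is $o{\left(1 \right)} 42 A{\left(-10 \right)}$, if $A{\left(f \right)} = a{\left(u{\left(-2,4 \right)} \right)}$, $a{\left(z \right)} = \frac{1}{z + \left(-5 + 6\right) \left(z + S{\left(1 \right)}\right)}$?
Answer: $\frac{126}{5} \approx 25.2$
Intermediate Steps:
$a{\left(z \right)} = \frac{1}{1 + 2 z}$ ($a{\left(z \right)} = \frac{1}{z + \left(-5 + 6\right) \left(z + 1\right)} = \frac{1}{z + 1 \left(1 + z\right)} = \frac{1}{z + \left(1 + z\right)} = \frac{1}{1 + 2 z}$)
$A{\left(f \right)} = \frac{3}{5}$ ($A{\left(f \right)} = \frac{1}{1 + \frac{2}{-1 + 4}} = \frac{1}{1 + \frac{2}{3}} = \frac{1}{\frac{5}{3}} = \frac{3}{5}$)
$o{\left(1 \right)} 42 A{\left(-10 \right)} = 1 \cdot 42 \cdot \frac{3}{5} = 42 \cdot \frac{3}{5} = \frac{126}{5}$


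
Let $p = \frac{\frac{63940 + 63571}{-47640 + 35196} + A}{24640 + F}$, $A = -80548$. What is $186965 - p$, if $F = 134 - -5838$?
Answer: $\frac{71222650852343}{380935728} \approx 1.8697 \cdot 10^{5}$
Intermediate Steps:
$F = 5972$ ($F = 134 + 5838 = 5972$)
$p = - \frac{1002466823}{380935728}$ ($p = \frac{\frac{63940 + 63571}{-47640 + 35196} - 80548}{24640 + 5972} = \frac{\frac{127511}{-12444} - 80548}{30612} = \left(127511 \left(- \frac{1}{12444}\right) - 80548\right) \frac{1}{30612} = \left(- \frac{127511}{12444} - 80548\right) \frac{1}{30612} = \left(- \frac{1002466823}{12444}\right) \frac{1}{30612} = - \frac{1002466823}{380935728} \approx -2.6316$)
$186965 - p = 186965 - - \frac{1002466823}{380935728} = 186965 + \frac{1002466823}{380935728} = \frac{71222650852343}{380935728}$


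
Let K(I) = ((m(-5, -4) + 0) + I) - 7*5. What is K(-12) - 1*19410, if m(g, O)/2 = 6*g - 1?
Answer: -19519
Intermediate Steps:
m(g, O) = -2 + 12*g (m(g, O) = 2*(6*g - 1) = 2*(-1 + 6*g) = -2 + 12*g)
K(I) = -97 + I (K(I) = (((-2 + 12*(-5)) + 0) + I) - 7*5 = (((-2 - 60) + 0) + I) - 35 = ((-62 + 0) + I) - 35 = (-62 + I) - 35 = -97 + I)
K(-12) - 1*19410 = (-97 - 12) - 1*19410 = -109 - 19410 = -19519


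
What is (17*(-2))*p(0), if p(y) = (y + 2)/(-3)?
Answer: 68/3 ≈ 22.667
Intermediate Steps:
p(y) = -⅔ - y/3 (p(y) = (2 + y)*(-⅓) = -⅔ - y/3)
(17*(-2))*p(0) = (17*(-2))*(-⅔ - ⅓*0) = -34*(-⅔ + 0) = -34*(-⅔) = 68/3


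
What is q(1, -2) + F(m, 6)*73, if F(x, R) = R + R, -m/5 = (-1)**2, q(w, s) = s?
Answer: 874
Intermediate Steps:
m = -5 (m = -5*(-1)**2 = -5*1 = -5)
F(x, R) = 2*R
q(1, -2) + F(m, 6)*73 = -2 + (2*6)*73 = -2 + 12*73 = -2 + 876 = 874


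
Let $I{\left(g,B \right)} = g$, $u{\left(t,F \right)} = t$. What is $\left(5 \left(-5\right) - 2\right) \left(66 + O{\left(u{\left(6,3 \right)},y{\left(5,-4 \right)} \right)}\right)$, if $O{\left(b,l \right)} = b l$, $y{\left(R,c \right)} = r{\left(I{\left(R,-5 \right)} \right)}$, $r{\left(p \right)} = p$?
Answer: $-2592$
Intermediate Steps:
$y{\left(R,c \right)} = R$
$\left(5 \left(-5\right) - 2\right) \left(66 + O{\left(u{\left(6,3 \right)},y{\left(5,-4 \right)} \right)}\right) = \left(5 \left(-5\right) - 2\right) \left(66 + 6 \cdot 5\right) = \left(-25 - 2\right) \left(66 + 30\right) = \left(-27\right) 96 = -2592$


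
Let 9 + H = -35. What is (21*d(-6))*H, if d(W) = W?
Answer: 5544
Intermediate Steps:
H = -44 (H = -9 - 35 = -44)
(21*d(-6))*H = (21*(-6))*(-44) = -126*(-44) = 5544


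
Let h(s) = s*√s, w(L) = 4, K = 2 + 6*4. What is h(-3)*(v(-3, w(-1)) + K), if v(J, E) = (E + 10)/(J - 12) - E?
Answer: -316*I*√3/5 ≈ -109.47*I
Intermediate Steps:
K = 26 (K = 2 + 24 = 26)
v(J, E) = -E + (10 + E)/(-12 + J) (v(J, E) = (10 + E)/(-12 + J) - E = -E + (10 + E)/(-12 + J))
h(s) = s^(3/2)
h(-3)*(v(-3, w(-1)) + K) = (-3)^(3/2)*((10 + 13*4 - 1*4*(-3))/(-12 - 3) + 26) = (-3*I*√3)*((10 + 52 + 12)/(-15) + 26) = (-3*I*√3)*(-1/15*74 + 26) = (-3*I*√3)*(-74/15 + 26) = -3*I*√3*(316/15) = -316*I*√3/5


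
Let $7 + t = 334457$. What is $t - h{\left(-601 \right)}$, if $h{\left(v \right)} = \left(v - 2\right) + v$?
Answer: $335654$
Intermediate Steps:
$h{\left(v \right)} = -2 + 2 v$ ($h{\left(v \right)} = \left(-2 + v\right) + v = -2 + 2 v$)
$t = 334450$ ($t = -7 + 334457 = 334450$)
$t - h{\left(-601 \right)} = 334450 - \left(-2 + 2 \left(-601\right)\right) = 334450 - \left(-2 - 1202\right) = 334450 - -1204 = 334450 + 1204 = 335654$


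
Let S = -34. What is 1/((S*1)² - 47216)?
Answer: -1/46060 ≈ -2.1711e-5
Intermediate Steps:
1/((S*1)² - 47216) = 1/((-34*1)² - 47216) = 1/((-34)² - 47216) = 1/(1156 - 47216) = 1/(-46060) = -1/46060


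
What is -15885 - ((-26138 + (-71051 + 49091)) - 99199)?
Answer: 131412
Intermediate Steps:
-15885 - ((-26138 + (-71051 + 49091)) - 99199) = -15885 - ((-26138 - 21960) - 99199) = -15885 - (-48098 - 99199) = -15885 - 1*(-147297) = -15885 + 147297 = 131412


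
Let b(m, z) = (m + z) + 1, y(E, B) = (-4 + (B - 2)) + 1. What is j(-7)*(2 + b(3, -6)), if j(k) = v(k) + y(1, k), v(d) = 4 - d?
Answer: 0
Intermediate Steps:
y(E, B) = -5 + B (y(E, B) = (-4 + (-2 + B)) + 1 = (-6 + B) + 1 = -5 + B)
b(m, z) = 1 + m + z
j(k) = -1 (j(k) = (4 - k) + (-5 + k) = -1)
j(-7)*(2 + b(3, -6)) = -(2 + (1 + 3 - 6)) = -(2 - 2) = -1*0 = 0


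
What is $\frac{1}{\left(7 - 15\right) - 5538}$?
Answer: $- \frac{1}{5546} \approx -0.00018031$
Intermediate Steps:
$\frac{1}{\left(7 - 15\right) - 5538} = \frac{1}{-8 - 5538} = \frac{1}{-5546} = - \frac{1}{5546}$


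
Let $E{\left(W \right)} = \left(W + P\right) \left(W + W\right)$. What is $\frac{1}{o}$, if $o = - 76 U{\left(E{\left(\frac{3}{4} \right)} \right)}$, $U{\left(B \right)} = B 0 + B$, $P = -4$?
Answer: $\frac{2}{741} \approx 0.0026991$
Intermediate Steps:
$E{\left(W \right)} = 2 W \left(-4 + W\right)$ ($E{\left(W \right)} = \left(W - 4\right) \left(W + W\right) = \left(-4 + W\right) 2 W = 2 W \left(-4 + W\right)$)
$U{\left(B \right)} = B$ ($U{\left(B \right)} = 0 + B = B$)
$o = \frac{741}{2}$ ($o = - 76 \cdot 2 \cdot \frac{3}{4} \left(-4 + \frac{3}{4}\right) = - 76 \cdot 2 \cdot \frac{3}{4} \left(- \frac{13}{4}\right) = \left(-76\right) \left(- \frac{39}{8}\right) = \frac{741}{2} \approx 370.5$)
$\frac{1}{o} = \frac{1}{\frac{741}{2}} = \frac{2}{741}$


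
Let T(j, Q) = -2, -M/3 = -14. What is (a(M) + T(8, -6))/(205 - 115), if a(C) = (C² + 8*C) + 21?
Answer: 2119/90 ≈ 23.544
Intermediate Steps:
M = 42 (M = -3*(-14) = 42)
a(C) = 21 + C² + 8*C
(a(M) + T(8, -6))/(205 - 115) = ((21 + 42² + 8*42) - 2)/(205 - 115) = ((21 + 1764 + 336) - 2)/90 = (2121 - 2)*(1/90) = 2119*(1/90) = 2119/90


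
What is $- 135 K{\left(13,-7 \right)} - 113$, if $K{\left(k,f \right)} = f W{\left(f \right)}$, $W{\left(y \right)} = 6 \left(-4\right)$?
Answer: $-22793$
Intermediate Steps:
$W{\left(y \right)} = -24$
$K{\left(k,f \right)} = - 24 f$ ($K{\left(k,f \right)} = f \left(-24\right) = - 24 f$)
$- 135 K{\left(13,-7 \right)} - 113 = - 135 \left(\left(-24\right) \left(-7\right)\right) - 113 = \left(-135\right) 168 - 113 = -22680 - 113 = -22793$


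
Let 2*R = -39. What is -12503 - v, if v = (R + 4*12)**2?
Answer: -53261/4 ≈ -13315.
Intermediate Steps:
R = -39/2 (R = (1/2)*(-39) = -39/2 ≈ -19.500)
v = 3249/4 (v = (-39/2 + 4*12)**2 = (-39/2 + 48)**2 = (57/2)**2 = 3249/4 ≈ 812.25)
-12503 - v = -12503 - 1*3249/4 = -12503 - 3249/4 = -53261/4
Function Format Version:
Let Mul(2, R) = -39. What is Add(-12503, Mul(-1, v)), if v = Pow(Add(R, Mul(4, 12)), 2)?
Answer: Rational(-53261, 4) ≈ -13315.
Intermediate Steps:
R = Rational(-39, 2) (R = Mul(Rational(1, 2), -39) = Rational(-39, 2) ≈ -19.500)
v = Rational(3249, 4) (v = Pow(Add(Rational(-39, 2), Mul(4, 12)), 2) = Pow(Add(Rational(-39, 2), 48), 2) = Pow(Rational(57, 2), 2) = Rational(3249, 4) ≈ 812.25)
Add(-12503, Mul(-1, v)) = Add(-12503, Mul(-1, Rational(3249, 4))) = Add(-12503, Rational(-3249, 4)) = Rational(-53261, 4)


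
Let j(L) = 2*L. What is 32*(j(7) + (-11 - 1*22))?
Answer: -608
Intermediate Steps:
32*(j(7) + (-11 - 1*22)) = 32*(2*7 + (-11 - 1*22)) = 32*(14 + (-11 - 22)) = 32*(14 - 33) = 32*(-19) = -608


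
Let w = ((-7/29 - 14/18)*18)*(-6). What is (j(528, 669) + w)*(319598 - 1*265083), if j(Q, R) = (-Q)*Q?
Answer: -440565371160/29 ≈ -1.5192e+10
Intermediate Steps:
j(Q, R) = -Q²
w = 3192/29 (w = ((-7*1/29 - 14*1/18)*18)*(-6) = ((-7/29 - 7/9)*18)*(-6) = -266/261*18*(-6) = -532/29*(-6) = 3192/29 ≈ 110.07)
(j(528, 669) + w)*(319598 - 1*265083) = (-1*528² + 3192/29)*(319598 - 1*265083) = (-1*278784 + 3192/29)*(319598 - 265083) = (-278784 + 3192/29)*54515 = -8081544/29*54515 = -440565371160/29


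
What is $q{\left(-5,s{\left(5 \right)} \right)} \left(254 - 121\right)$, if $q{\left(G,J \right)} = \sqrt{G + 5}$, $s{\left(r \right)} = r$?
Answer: $0$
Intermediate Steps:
$q{\left(G,J \right)} = \sqrt{5 + G}$
$q{\left(-5,s{\left(5 \right)} \right)} \left(254 - 121\right) = \sqrt{5 - 5} \left(254 - 121\right) = \sqrt{0} \cdot 133 = 0 \cdot 133 = 0$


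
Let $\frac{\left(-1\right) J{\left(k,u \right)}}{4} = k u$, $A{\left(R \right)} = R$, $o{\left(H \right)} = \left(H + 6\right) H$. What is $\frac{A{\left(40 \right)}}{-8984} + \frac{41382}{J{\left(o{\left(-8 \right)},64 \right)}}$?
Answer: $- \frac{23246233}{2299904} \approx -10.107$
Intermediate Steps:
$o{\left(H \right)} = H \left(6 + H\right)$ ($o{\left(H \right)} = \left(6 + H\right) H = H \left(6 + H\right)$)
$J{\left(k,u \right)} = - 4 k u$
$\frac{A{\left(40 \right)}}{-8984} + \frac{41382}{J{\left(o{\left(-8 \right)},64 \right)}} = \frac{40}{-8984} + \frac{41382}{\left(-4\right) \left(- 8 \left(6 - 8\right)\right) 64} = 40 \left(- \frac{1}{8984}\right) + \frac{41382}{\left(-4\right) \left(\left(-8\right) \left(-2\right)\right) 64} = - \frac{5}{1123} + \frac{41382}{\left(-4\right) 16 \cdot 64} = - \frac{5}{1123} + \frac{41382}{-4096} = - \frac{5}{1123} + 41382 \left(- \frac{1}{4096}\right) = - \frac{5}{1123} - \frac{20691}{2048} = - \frac{23246233}{2299904}$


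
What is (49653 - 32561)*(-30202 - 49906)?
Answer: -1369205936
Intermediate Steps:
(49653 - 32561)*(-30202 - 49906) = 17092*(-80108) = -1369205936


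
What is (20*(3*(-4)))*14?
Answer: -3360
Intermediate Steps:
(20*(3*(-4)))*14 = (20*(-12))*14 = -240*14 = -3360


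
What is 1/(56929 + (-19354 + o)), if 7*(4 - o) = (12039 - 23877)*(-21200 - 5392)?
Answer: -7/314533043 ≈ -2.2255e-8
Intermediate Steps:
o = -314796068/7 (o = 4 - (12039 - 23877)*(-21200 - 5392)/7 = 4 - (-11838)*(-26592)/7 = 4 - ⅐*314796096 = 4 - 314796096/7 = -314796068/7 ≈ -4.4971e+7)
1/(56929 + (-19354 + o)) = 1/(56929 + (-19354 - 314796068/7)) = 1/(56929 - 314931546/7) = 1/(-314533043/7) = -7/314533043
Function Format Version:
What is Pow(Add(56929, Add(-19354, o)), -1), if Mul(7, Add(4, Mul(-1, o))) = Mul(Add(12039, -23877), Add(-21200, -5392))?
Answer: Rational(-7, 314533043) ≈ -2.2255e-8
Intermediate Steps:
o = Rational(-314796068, 7) (o = Add(4, Mul(Rational(-1, 7), Mul(Add(12039, -23877), Add(-21200, -5392)))) = Add(4, Mul(Rational(-1, 7), Mul(-11838, -26592))) = Add(4, Mul(Rational(-1, 7), 314796096)) = Add(4, Rational(-314796096, 7)) = Rational(-314796068, 7) ≈ -4.4971e+7)
Pow(Add(56929, Add(-19354, o)), -1) = Pow(Add(56929, Add(-19354, Rational(-314796068, 7))), -1) = Pow(Add(56929, Rational(-314931546, 7)), -1) = Pow(Rational(-314533043, 7), -1) = Rational(-7, 314533043)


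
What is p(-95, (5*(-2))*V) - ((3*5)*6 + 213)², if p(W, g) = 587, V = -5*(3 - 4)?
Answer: -91222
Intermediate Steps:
V = 5 (V = -5*(-1) = 5)
p(-95, (5*(-2))*V) - ((3*5)*6 + 213)² = 587 - ((3*5)*6 + 213)² = 587 - (15*6 + 213)² = 587 - (90 + 213)² = 587 - 1*303² = 587 - 1*91809 = 587 - 91809 = -91222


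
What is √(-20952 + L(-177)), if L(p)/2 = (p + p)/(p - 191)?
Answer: I*√44330361/46 ≈ 144.74*I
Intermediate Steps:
L(p) = 4*p/(-191 + p) (L(p) = 2*((p + p)/(p - 191)) = 2*((2*p)/(-191 + p)) = 2*(2*p/(-191 + p)) = 4*p/(-191 + p))
√(-20952 + L(-177)) = √(-20952 + 4*(-177)/(-191 - 177)) = √(-20952 + 4*(-177)/(-368)) = √(-20952 + 4*(-177)*(-1/368)) = √(-20952 + 177/92) = √(-1927407/92) = I*√44330361/46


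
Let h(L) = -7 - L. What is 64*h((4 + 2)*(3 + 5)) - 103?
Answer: -3623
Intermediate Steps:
64*h((4 + 2)*(3 + 5)) - 103 = 64*(-7 - (4 + 2)*(3 + 5)) - 103 = 64*(-7 - 6*8) - 103 = 64*(-7 - 1*48) - 103 = 64*(-7 - 48) - 103 = 64*(-55) - 103 = -3520 - 103 = -3623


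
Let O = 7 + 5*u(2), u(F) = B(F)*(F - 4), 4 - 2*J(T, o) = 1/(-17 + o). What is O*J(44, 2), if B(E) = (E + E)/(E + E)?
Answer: -61/10 ≈ -6.1000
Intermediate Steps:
B(E) = 1 (B(E) = (2*E)/((2*E)) = (2*E)*(1/(2*E)) = 1)
J(T, o) = 2 - 1/(2*(-17 + o))
u(F) = -4 + F (u(F) = 1*(F - 4) = 1*(-4 + F) = -4 + F)
O = -3 (O = 7 + 5*(-4 + 2) = 7 + 5*(-2) = 7 - 10 = -3)
O*J(44, 2) = -3*(-69 + 4*2)/(2*(-17 + 2)) = -3*(-69 + 8)/(2*(-15)) = -3*(-1)*(-61)/(2*15) = -3*61/30 = -61/10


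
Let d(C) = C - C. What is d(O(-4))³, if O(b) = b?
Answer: 0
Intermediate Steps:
d(C) = 0
d(O(-4))³ = 0³ = 0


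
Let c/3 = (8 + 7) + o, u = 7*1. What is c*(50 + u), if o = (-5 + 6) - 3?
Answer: 2223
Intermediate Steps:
o = -2 (o = 1 - 3 = -2)
u = 7
c = 39 (c = 3*((8 + 7) - 2) = 3*(15 - 2) = 3*13 = 39)
c*(50 + u) = 39*(50 + 7) = 39*57 = 2223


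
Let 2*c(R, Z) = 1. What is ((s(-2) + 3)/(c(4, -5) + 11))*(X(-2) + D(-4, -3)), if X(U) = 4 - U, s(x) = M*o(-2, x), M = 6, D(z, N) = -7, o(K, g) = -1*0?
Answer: -6/23 ≈ -0.26087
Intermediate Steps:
o(K, g) = 0
c(R, Z) = 1/2 (c(R, Z) = (1/2)*1 = 1/2)
s(x) = 0 (s(x) = 6*0 = 0)
((s(-2) + 3)/(c(4, -5) + 11))*(X(-2) + D(-4, -3)) = ((0 + 3)/(1/2 + 11))*((4 - 1*(-2)) - 7) = (3/(23/2))*((4 + 2) - 7) = (3*(2/23))*(6 - 7) = (6/23)*(-1) = -6/23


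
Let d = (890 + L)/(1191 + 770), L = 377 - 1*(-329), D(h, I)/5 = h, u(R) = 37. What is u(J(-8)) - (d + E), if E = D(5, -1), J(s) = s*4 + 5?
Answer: 21936/1961 ≈ 11.186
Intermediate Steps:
J(s) = 5 + 4*s (J(s) = 4*s + 5 = 5 + 4*s)
D(h, I) = 5*h
L = 706 (L = 377 + 329 = 706)
E = 25 (E = 5*5 = 25)
d = 1596/1961 (d = (890 + 706)/(1191 + 770) = 1596/1961 ≈ 0.81387)
u(J(-8)) - (d + E) = 37 - (1596/1961 + 25) = 37 - 1*50621/1961 = 37 - 50621/1961 = 21936/1961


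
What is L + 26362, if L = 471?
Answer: 26833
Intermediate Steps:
L + 26362 = 471 + 26362 = 26833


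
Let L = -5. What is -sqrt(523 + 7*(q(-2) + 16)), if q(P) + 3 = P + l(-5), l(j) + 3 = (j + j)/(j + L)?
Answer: -sqrt(586) ≈ -24.207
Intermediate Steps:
l(j) = -3 + 2*j/(-5 + j) (l(j) = -3 + (j + j)/(j - 5) = -3 + (2*j)/(-5 + j) = -3 + 2*j/(-5 + j))
q(P) = -5 + P (q(P) = -3 + (P + (15 - 1*(-5))/(-5 - 5)) = -3 + (P + (15 + 5)/(-10)) = -3 + (P - 1/10*20) = -3 + (P - 2) = -3 + (-2 + P) = -5 + P)
-sqrt(523 + 7*(q(-2) + 16)) = -sqrt(523 + 7*((-5 - 2) + 16)) = -sqrt(523 + 7*(-7 + 16)) = -sqrt(523 + 7*9) = -sqrt(523 + 63) = -sqrt(586)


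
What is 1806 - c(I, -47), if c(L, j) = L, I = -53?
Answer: 1859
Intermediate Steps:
1806 - c(I, -47) = 1806 - 1*(-53) = 1806 + 53 = 1859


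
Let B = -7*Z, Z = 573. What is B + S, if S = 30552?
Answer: 26541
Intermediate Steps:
B = -4011 (B = -7*573 = -4011)
B + S = -4011 + 30552 = 26541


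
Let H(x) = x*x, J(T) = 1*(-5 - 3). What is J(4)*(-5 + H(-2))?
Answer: 8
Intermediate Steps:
J(T) = -8 (J(T) = 1*(-8) = -8)
H(x) = x²
J(4)*(-5 + H(-2)) = -8*(-5 + (-2)²) = -8*(-5 + 4) = -8*(-1) = 8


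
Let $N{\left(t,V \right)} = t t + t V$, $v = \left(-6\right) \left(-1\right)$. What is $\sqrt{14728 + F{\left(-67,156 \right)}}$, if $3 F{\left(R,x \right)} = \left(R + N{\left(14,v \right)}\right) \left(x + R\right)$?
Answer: $\sqrt{21047} \approx 145.08$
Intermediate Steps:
$v = 6$
$N{\left(t,V \right)} = t^{2} + V t$
$F{\left(R,x \right)} = \frac{\left(280 + R\right) \left(R + x\right)}{3}$ ($F{\left(R,x \right)} = \frac{\left(R + 14 \left(6 + 14\right)\right) \left(x + R\right)}{3} = \frac{\left(R + 14 \cdot 20\right) \left(R + x\right)}{3} = \frac{\left(R + 280\right) \left(R + x\right)}{3} = \frac{\left(280 + R\right) \left(R + x\right)}{3}$)
$\sqrt{14728 + F{\left(-67,156 \right)}} = \sqrt{14728 + \left(\frac{\left(-67\right)^{2}}{3} + \frac{280}{3} \left(-67\right) + \frac{280}{3} \cdot 156 + \frac{1}{3} \left(-67\right) 156\right)} = \sqrt{14728 + \left(\frac{1}{3} \cdot 4489 - \frac{18760}{3} + 14560 - 3484\right)} = \sqrt{14728 + \left(\frac{4489}{3} - \frac{18760}{3} + 14560 - 3484\right)} = \sqrt{14728 + 6319} = \sqrt{21047}$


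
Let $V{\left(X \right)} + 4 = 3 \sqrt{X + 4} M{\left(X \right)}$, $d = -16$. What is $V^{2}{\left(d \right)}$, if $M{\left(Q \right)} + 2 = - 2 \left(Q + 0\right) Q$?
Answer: $-28533152 + 24672 i \sqrt{3} \approx -2.8533 \cdot 10^{7} + 42733.0 i$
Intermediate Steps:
$M{\left(Q \right)} = -2 - 2 Q^{2}$ ($M{\left(Q \right)} = -2 - 2 \left(Q + 0\right) Q = -2 - 2 Q Q = -2 - 2 Q^{2}$)
$V{\left(X \right)} = -4 + 3 \sqrt{4 + X} \left(-2 - 2 X^{2}\right)$ ($V{\left(X \right)} = -4 + 3 \sqrt{X + 4} \left(-2 - 2 X^{2}\right) = -4 + 3 \sqrt{4 + X} \left(-2 - 2 X^{2}\right)$)
$V^{2}{\left(d \right)} = \left(-4 + 6 \sqrt{4 - 16} \left(-1 - \left(-16\right)^{2}\right)\right)^{2} = \left(-4 + 6 \sqrt{-12} \left(-1 - 256\right)\right)^{2} = \left(-4 + 6 \cdot 2 i \sqrt{3} \left(-1 - 256\right)\right)^{2} = \left(-4 + 6 \cdot 2 i \sqrt{3} \left(-257\right)\right)^{2} = \left(-4 - 3084 i \sqrt{3}\right)^{2}$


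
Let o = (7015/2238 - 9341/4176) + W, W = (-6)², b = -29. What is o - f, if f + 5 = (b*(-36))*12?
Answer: -19448952329/1557648 ≈ -12486.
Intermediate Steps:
W = 36
f = 12523 (f = -5 - 29*(-36)*12 = -5 + 1044*12 = -5 + 12528 = 12523)
o = 57473575/1557648 (o = (7015/2238 - 9341/4176) + 36 = 1398247/1557648 + 36 = 57473575/1557648 ≈ 36.898)
o - f = 57473575/1557648 - 1*12523 = 57473575/1557648 - 12523 = -19448952329/1557648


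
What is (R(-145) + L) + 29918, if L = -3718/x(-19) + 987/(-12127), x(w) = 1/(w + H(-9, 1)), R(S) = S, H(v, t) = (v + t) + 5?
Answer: 1352996276/12127 ≈ 1.1157e+5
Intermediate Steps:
H(v, t) = 5 + t + v (H(v, t) = (t + v) + 5 = 5 + t + v)
x(w) = 1/(-3 + w) (x(w) = 1/(w + (5 + 1 - 9)) = 1/(w - 3) = 1/(-3 + w))
L = 991939105/12127 (L = -3718/(1/(-3 - 19)) + 987/(-12127) = -3718/(1/(-22)) + 987*(-1/12127) = -3718/(-1/22) - 987/12127 = -3718*(-22) - 987/12127 = 81796 - 987/12127 = 991939105/12127 ≈ 81796.)
(R(-145) + L) + 29918 = (-145 + 991939105/12127) + 29918 = 990180690/12127 + 29918 = 1352996276/12127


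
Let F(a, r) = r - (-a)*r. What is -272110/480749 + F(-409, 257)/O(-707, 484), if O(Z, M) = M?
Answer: -12635279596/58170629 ≈ -217.21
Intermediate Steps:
F(a, r) = r + a*r (F(a, r) = r - (-1)*a*r = r + a*r)
-272110/480749 + F(-409, 257)/O(-707, 484) = -272110/480749 + (257*(1 - 409))/484 = -272110*1/480749 + (257*(-408))*(1/484) = -272110/480749 - 104856*1/484 = -272110/480749 - 26214/121 = -12635279596/58170629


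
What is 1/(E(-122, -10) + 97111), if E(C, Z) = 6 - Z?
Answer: 1/97127 ≈ 1.0296e-5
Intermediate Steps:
1/(E(-122, -10) + 97111) = 1/((6 - 1*(-10)) + 97111) = 1/((6 + 10) + 97111) = 1/(16 + 97111) = 1/97127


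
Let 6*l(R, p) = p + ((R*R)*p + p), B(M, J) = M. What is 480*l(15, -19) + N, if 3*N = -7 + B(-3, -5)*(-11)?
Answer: -1035094/3 ≈ -3.4503e+5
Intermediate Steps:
N = 26/3 (N = (-7 - 3*(-11))/3 = (-7 + 33)/3 = (1/3)*26 = 26/3 ≈ 8.6667)
l(R, p) = p/3 + p*R**2/6 (l(R, p) = (p + ((R*R)*p + p))/6 = (p + (R**2*p + p))/6 = (p + (p*R**2 + p))/6 = (p + (p + p*R**2))/6 = (2*p + p*R**2)/6 = p/3 + p*R**2/6)
480*l(15, -19) + N = 480*((1/6)*(-19)*(2 + 15**2)) + 26/3 = 480*((1/6)*(-19)*(2 + 225)) + 26/3 = 480*((1/6)*(-19)*227) + 26/3 = 480*(-4313/6) + 26/3 = -345040 + 26/3 = -1035094/3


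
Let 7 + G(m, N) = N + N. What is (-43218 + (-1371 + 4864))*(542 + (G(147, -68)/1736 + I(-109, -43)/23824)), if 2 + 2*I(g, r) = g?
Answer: -31798137736975/1477088 ≈ -2.1528e+7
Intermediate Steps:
G(m, N) = -7 + 2*N (G(m, N) = -7 + (N + N) = -7 + 2*N)
I(g, r) = -1 + g/2
(-43218 + (-1371 + 4864))*(542 + (G(147, -68)/1736 + I(-109, -43)/23824)) = (-43218 + (-1371 + 4864))*(542 + ((-7 + 2*(-68))/1736 + (-1 + (½)*(-109))/23824)) = (-43218 + 3493)*(542 + ((-7 - 136)*(1/1736) + (-1 - 109/2)*(1/23824))) = -39725*(542 + (-143*1/1736 - 111/2*1/23824)) = -39725*(542 + (-143/1736 - 111/47648)) = -39725*(542 - 875795/10339616) = -39725*5603196077/10339616 = -31798137736975/1477088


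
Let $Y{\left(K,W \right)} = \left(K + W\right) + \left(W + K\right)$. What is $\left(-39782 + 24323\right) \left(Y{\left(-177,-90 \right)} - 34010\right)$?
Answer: $534015696$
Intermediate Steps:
$Y{\left(K,W \right)} = 2 K + 2 W$ ($Y{\left(K,W \right)} = \left(K + W\right) + \left(K + W\right) = 2 K + 2 W$)
$\left(-39782 + 24323\right) \left(Y{\left(-177,-90 \right)} - 34010\right) = \left(-39782 + 24323\right) \left(\left(2 \left(-177\right) + 2 \left(-90\right)\right) - 34010\right) = - 15459 \left(\left(-354 - 180\right) - 34010\right) = - 15459 \left(-534 - 34010\right) = \left(-15459\right) \left(-34544\right) = 534015696$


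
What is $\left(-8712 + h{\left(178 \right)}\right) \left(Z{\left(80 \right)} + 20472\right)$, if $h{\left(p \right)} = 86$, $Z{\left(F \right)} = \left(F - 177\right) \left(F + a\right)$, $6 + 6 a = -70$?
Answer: $- \frac{360756572}{3} \approx -1.2025 \cdot 10^{8}$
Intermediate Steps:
$a = - \frac{38}{3}$ ($a = -1 + \frac{1}{6} \left(-70\right) = -1 - \frac{35}{3} = - \frac{38}{3} \approx -12.667$)
$Z{\left(F \right)} = \left(-177 + F\right) \left(- \frac{38}{3} + F\right)$ ($Z{\left(F \right)} = \left(F - 177\right) \left(F - \frac{38}{3}\right) = \left(-177 + F\right) \left(- \frac{38}{3} + F\right)$)
$\left(-8712 + h{\left(178 \right)}\right) \left(Z{\left(80 \right)} + 20472\right) = \left(-8712 + 86\right) \left(\left(2242 + 80^{2} - \frac{45520}{3}\right) + 20472\right) = - 8626 \left(\left(2242 + 6400 - \frac{45520}{3}\right) + 20472\right) = - 8626 \left(- \frac{19594}{3} + 20472\right) = \left(-8626\right) \frac{41822}{3} = - \frac{360756572}{3}$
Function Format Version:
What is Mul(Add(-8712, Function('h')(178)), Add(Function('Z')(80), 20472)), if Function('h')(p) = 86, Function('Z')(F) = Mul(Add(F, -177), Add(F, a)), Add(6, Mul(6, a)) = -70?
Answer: Rational(-360756572, 3) ≈ -1.2025e+8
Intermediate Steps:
a = Rational(-38, 3) (a = Add(-1, Mul(Rational(1, 6), -70)) = Add(-1, Rational(-35, 3)) = Rational(-38, 3) ≈ -12.667)
Function('Z')(F) = Mul(Add(-177, F), Add(Rational(-38, 3), F)) (Function('Z')(F) = Mul(Add(F, -177), Add(F, Rational(-38, 3))) = Mul(Add(-177, F), Add(Rational(-38, 3), F)))
Mul(Add(-8712, Function('h')(178)), Add(Function('Z')(80), 20472)) = Mul(Add(-8712, 86), Add(Add(2242, Pow(80, 2), Mul(Rational(-569, 3), 80)), 20472)) = Mul(-8626, Add(Add(2242, 6400, Rational(-45520, 3)), 20472)) = Mul(-8626, Add(Rational(-19594, 3), 20472)) = Mul(-8626, Rational(41822, 3)) = Rational(-360756572, 3)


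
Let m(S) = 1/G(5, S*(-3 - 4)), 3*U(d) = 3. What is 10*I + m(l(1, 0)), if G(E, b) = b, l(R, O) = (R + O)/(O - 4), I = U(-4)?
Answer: 74/7 ≈ 10.571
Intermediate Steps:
U(d) = 1 (U(d) = (1/3)*3 = 1)
I = 1
l(R, O) = (O + R)/(-4 + O)
m(S) = -1/(7*S) (m(S) = 1/(S*(-3 - 4)) = 1/(S*(-7)) = 1/(-7*S) = -1/(7*S))
10*I + m(l(1, 0)) = 10*1 - (-4 + 0)/(0 + 1)/7 = 10 - 1/(7*(1/(-4))) = 10 - 1/(7*((-1/4*1))) = 10 - 1/(7*(-1/4)) = 10 - 1/7*(-4) = 10 + 4/7 = 74/7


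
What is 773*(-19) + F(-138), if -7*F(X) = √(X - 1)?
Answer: -14687 - I*√139/7 ≈ -14687.0 - 1.6843*I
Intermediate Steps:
F(X) = -√(-1 + X)/7 (F(X) = -√(X - 1)/7 = -√(-1 + X)/7)
773*(-19) + F(-138) = 773*(-19) - √(-1 - 138)/7 = -14687 - I*√139/7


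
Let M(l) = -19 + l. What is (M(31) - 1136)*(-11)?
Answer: 12364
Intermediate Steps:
(M(31) - 1136)*(-11) = ((-19 + 31) - 1136)*(-11) = (12 - 1136)*(-11) = -1124*(-11) = 12364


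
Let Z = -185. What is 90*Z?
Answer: -16650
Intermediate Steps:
90*Z = 90*(-185) = -16650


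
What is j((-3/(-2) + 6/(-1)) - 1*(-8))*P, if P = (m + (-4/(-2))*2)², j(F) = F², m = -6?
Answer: 49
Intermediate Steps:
P = 4 (P = (-6 + (-4/(-2))*2)² = (-6 - ½*(-4)*2)² = (-6 + 2*2)² = (-6 + 4)² = (-2)² = 4)
j((-3/(-2) + 6/(-1)) - 1*(-8))*P = ((-3/(-2) + 6/(-1)) - 1*(-8))²*4 = ((-3*(-½) + 6*(-1)) + 8)²*4 = ((3/2 - 6) + 8)²*4 = (-9/2 + 8)²*4 = (7/2)²*4 = (49/4)*4 = 49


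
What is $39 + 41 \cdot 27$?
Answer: $1146$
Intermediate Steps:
$39 + 41 \cdot 27 = 39 + 1107 = 1146$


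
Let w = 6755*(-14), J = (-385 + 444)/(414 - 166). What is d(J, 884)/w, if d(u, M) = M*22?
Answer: -9724/47285 ≈ -0.20565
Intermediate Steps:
J = 59/248 ≈ 0.23790
d(u, M) = 22*M
w = -94570
d(J, 884)/w = (22*884)/(-94570) = 19448*(-1/94570) = -9724/47285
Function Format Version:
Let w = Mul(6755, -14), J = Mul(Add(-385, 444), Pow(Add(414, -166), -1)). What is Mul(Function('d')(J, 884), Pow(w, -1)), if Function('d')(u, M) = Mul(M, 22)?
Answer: Rational(-9724, 47285) ≈ -0.20565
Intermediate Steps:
J = Rational(59, 248) (J = Mul(59, Pow(248, -1)) = Mul(59, Rational(1, 248)) = Rational(59, 248) ≈ 0.23790)
Function('d')(u, M) = Mul(22, M)
w = -94570
Mul(Function('d')(J, 884), Pow(w, -1)) = Mul(Mul(22, 884), Pow(-94570, -1)) = Mul(19448, Rational(-1, 94570)) = Rational(-9724, 47285)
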